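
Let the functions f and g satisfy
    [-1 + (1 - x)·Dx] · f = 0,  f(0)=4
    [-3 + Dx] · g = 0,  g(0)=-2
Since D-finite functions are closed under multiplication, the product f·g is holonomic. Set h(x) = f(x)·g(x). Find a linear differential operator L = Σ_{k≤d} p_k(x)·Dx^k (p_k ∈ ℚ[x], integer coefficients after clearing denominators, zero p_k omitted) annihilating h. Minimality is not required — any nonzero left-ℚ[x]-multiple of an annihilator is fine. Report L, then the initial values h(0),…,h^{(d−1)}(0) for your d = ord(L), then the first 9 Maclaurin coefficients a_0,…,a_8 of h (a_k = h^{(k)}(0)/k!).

f: a_k = 4, 4, 4, 4, 4, 4, 4, 4, 4, …
g: a_k = -2, -6, -9, -9, -27/4, -81/20, -81/40, -243/280, -729/2240, …
L₀ := L_f ⊗_s L_g (sym. prod.), ord ≤ 1.
L = (4 - 3·x) + (-1 + x)·Dx  (order 1).
h: a_k = -8, -32, -68, -104, -131, -736/5, -1553/10, -5557/35, -89641/560, …
ICs: h(0) = -8.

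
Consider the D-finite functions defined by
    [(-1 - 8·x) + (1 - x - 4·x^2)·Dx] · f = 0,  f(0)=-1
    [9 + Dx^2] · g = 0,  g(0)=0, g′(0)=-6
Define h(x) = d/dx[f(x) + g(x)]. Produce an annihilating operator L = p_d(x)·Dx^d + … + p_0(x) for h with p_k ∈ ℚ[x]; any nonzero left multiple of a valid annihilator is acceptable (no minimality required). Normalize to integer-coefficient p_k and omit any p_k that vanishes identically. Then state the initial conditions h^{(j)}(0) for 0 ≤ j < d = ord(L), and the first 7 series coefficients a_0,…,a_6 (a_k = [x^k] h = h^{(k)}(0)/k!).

f: a_k = -1, -1, -5, -9, -29, -65, -181, …
g: a_k = 0, -6, 0, 9, 0, -81/20, 0, …
Weyl lclm of L_f,L_g ⇒ L₀ (ord ≤ 3).
Derive L from L₀ (diff closure).
L = (2358 + 13068·x + 57006·x^2 + 38520·x^3 + 83520·x^4 + 31104·x^5 + 41472·x^6) + (-189 - 1413·x + 1251·x^2 + 4203·x^3 + 5580·x^4 + 11952·x^5 + 12096·x^6 + 13824·x^7)·Dx + (262 + 1452·x + 6334·x^2 + 4280·x^3 + 9280·x^4 + 3456·x^5 + 4608·x^6)·Dx^2 + (-21 - 157·x + 139·x^2 + 467·x^3 + 620·x^4 + 1328·x^5 + 1344·x^6 + 1536·x^7)·Dx^3  (order 3).
h: a_k = -7, -10, 0, -116, -1381/4, -1086, -123237/40, …
ICs: h(0) = -7, h′(0) = -10, h′′(0) = 0.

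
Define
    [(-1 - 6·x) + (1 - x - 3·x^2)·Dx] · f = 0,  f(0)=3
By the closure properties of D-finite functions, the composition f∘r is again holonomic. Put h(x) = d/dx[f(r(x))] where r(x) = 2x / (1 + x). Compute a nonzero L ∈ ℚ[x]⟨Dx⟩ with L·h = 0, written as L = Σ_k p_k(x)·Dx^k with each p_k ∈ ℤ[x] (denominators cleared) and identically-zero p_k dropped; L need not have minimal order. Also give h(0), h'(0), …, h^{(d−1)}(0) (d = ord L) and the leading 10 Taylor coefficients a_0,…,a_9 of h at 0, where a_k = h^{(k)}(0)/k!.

f: a_k = 3, 3, 12, 21, 57, 120, 291, 651, 1524, 3477, …
h₀=f(r): pull back L_f along r ⇒ L₀.
h=h₀': d/dx-closure on L₀ ⇒ L.
L = (14 + 78·x + 546·x^2 + 338·x^3) + (-1 - 14·x + 182·x^3 + 169·x^4)·Dx  (order 1).
h: a_k = 6, 84, 234, 2184, 5070, 42588, 92274, 738192, 1542294, 11995620, …
ICs: h(0) = 6.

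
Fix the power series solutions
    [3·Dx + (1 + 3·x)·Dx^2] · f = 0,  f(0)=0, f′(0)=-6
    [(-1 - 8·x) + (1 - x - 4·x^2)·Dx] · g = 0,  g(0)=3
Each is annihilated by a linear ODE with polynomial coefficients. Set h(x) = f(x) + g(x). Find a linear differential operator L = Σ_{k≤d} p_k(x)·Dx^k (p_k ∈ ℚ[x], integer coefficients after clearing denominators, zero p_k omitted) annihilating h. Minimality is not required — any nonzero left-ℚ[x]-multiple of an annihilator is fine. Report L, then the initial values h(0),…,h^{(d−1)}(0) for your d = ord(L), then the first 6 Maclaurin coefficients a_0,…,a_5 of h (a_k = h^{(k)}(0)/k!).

f: a_k = 0, -6, 9, -18, 81/2, -486/5, …
g: a_k = 3, 3, 15, 27, 87, 195, …
h₀=f+g: left-lcm gives L₀, ord ≤ 3.
L = (-342 - 2178·x - 6624·x^2 - 6336·x^3 - 6912·x^4)·Dx + (-36 - 696·x - 4356·x^2 - 10176·x^3 - 12960·x^4 - 11520·x^5)·Dx^2 + (13 + 101·x + 191·x^2 - 225·x^3 - 1440·x^4 - 2928·x^5 - 2304·x^6)·Dx^3  (order 3).
h: a_k = 3, -3, 24, 9, 255/2, 489/5, …
ICs: h(0) = 3, h′(0) = -3, h′′(0) = 48.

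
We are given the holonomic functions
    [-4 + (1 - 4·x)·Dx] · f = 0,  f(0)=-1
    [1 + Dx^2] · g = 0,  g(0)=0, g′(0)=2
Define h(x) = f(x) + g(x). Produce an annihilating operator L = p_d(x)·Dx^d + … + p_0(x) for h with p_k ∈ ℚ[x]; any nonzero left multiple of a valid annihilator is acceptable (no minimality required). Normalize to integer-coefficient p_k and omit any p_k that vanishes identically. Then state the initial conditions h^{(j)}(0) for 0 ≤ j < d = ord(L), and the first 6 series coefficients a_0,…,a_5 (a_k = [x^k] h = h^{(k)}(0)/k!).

L = (388 - 32·x + 64·x^2) + (-33 + 140·x - 48·x^2 + 64·x^3)·Dx + (388 - 32·x + 64·x^2)·Dx^2 + (-33 + 140·x - 48·x^2 + 64·x^3)·Dx^3  (order 3).
h: a_k = -1, -2, -16, -193/3, -256, -61439/60, …
ICs: h(0) = -1, h′(0) = -2, h′′(0) = -32.

f: a_k = -1, -4, -16, -64, -256, -1024, …
g: a_k = 0, 2, 0, -1/3, 0, 1/60, …
Weyl lclm of L_f,L_g ⇒ L₀ (ord ≤ 3).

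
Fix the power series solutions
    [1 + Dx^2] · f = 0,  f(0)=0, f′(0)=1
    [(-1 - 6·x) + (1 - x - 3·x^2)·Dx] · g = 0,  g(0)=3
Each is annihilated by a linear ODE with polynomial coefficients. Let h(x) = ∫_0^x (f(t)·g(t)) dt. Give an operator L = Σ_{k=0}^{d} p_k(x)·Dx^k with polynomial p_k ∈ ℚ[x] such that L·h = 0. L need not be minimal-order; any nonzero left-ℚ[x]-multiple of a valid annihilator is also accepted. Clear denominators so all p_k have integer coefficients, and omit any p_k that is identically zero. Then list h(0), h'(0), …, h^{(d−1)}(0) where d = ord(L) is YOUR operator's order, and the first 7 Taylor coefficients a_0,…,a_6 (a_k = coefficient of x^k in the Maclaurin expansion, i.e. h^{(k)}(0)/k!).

L = (5 + x + 3·x^2)·Dx + (2 + 12·x)·Dx^2 + (-1 + x + 3·x^2)·Dx^3  (order 3).
h: a_k = 0, 0, 3/2, 1, 23/8, 41/10, 2201/240, …
ICs: h(0) = 0, h′(0) = 0, h′′(0) = 3.

f: a_k = 0, 1, 0, -1/6, 0, 1/120, 0, …
g: a_k = 3, 3, 12, 21, 57, 120, 291, …
f·g: L₀ = L_f ⊗_s L_g, ord ≤ 2·1.
h=∫₀ˣh₀: take L = L₀·Dx.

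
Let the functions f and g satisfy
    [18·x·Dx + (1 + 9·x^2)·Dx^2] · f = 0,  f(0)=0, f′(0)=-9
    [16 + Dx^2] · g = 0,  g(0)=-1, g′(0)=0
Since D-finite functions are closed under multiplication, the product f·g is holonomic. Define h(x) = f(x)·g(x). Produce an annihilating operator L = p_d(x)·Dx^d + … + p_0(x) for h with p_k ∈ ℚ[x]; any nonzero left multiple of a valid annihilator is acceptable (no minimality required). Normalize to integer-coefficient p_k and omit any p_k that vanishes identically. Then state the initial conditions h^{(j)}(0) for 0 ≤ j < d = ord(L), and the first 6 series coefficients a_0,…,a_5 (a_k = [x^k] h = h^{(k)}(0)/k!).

f: a_k = 0, -9, 0, 27, 0, -729/5, …
g: a_k = -1, 0, 8, 0, -32/3, 0, …
h₀=f·g: eliminate ⇒ L₀, order ≤ 2·2.
L = (20800 + 494784·x^2 + 2923776·x^4 + 11943936·x^6 + 26873856·x^8) + (19584·x + 342144·x^3 + 2239488·x^5 + 6718464·x^7)·Dx + (1700 + 42732·x^2 + 318816·x^4 + 1492992·x^6 + 3359232·x^8)·Dx^2 + (1224·x + 21384·x^3 + 139968·x^5 + 419904·x^7)·Dx^3 + (25 + 738·x^2 + 8505·x^4 + 46656·x^6 + 104976·x^8)·Dx^4  (order 4).
h: a_k = 0, 9, 0, -99, 0, 2289/5, …
ICs: h(0) = 0, h′(0) = 9, h′′(0) = 0, h′′′(0) = -594.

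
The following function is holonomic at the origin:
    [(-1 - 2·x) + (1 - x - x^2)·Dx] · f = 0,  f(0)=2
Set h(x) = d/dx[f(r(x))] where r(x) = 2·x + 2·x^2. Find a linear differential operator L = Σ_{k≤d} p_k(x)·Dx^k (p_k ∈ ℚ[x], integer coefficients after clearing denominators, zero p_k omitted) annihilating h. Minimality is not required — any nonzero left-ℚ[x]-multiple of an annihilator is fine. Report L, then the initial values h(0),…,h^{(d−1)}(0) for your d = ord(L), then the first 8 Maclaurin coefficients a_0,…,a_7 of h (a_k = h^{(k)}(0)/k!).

L = (10 + 20·x + 60·x^2 + 80·x^3 + 40·x^4) + (-1 + 10·x^2 + 20·x^3 + 20·x^4 + 8·x^5)·Dx  (order 1).
h: a_k = 4, 40, 240, 1280, 6480, 31392, 147840, 682240, …
ICs: h(0) = 4.

f: a_k = 2, 2, 4, 6, 10, 16, 26, 42, …
L₀ from L_f via x↦r, Dx↦r'^{-1}Dx.
h=h₀': d/dx-closure on L₀ ⇒ L.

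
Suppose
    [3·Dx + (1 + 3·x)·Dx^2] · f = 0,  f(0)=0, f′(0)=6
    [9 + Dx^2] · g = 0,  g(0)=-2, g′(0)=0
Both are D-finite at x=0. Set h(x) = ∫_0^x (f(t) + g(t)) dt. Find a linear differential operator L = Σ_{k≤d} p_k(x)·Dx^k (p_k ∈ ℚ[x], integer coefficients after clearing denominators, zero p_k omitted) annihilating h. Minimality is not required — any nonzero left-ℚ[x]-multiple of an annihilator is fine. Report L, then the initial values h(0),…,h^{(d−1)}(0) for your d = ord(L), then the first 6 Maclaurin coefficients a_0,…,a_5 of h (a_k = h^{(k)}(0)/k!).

L = (63 + 54·x + 81·x^2)·Dx^2 + (9 + 45·x + 81·x^2 + 81·x^3)·Dx^3 + (7 + 6·x + 9·x^2)·Dx^4 + (1 + 5·x + 9·x^2 + 9·x^3)·Dx^5  (order 5).
h: a_k = 0, -2, 3, 0, 9/2, -189/20, …
ICs: h(0) = 0, h′(0) = -2, h′′(0) = 6, h′′′(0) = 0, h′′′′(0) = 108.

f: a_k = 0, 6, -9, 18, -81/2, 486/5, …
g: a_k = -2, 0, 9, 0, -27/4, 0, …
L₀ := lclm(L_f,L_g); ord L₀ ≤ 2+2.
h=∫h₀ ⇒ L = L₀·Dx.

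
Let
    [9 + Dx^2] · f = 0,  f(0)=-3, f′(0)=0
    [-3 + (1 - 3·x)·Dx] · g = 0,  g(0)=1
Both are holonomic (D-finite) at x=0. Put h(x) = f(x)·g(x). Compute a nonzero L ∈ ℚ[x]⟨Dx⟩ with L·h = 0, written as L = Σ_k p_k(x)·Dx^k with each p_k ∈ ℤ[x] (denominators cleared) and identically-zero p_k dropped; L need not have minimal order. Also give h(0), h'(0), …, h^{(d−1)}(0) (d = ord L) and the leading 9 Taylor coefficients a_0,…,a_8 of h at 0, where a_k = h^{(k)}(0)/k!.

f: a_k = -3, 0, 27/2, 0, -81/8, 0, 243/80, 0, -2187/4480, …
g: a_k = 1, 3, 9, 27, 81, 243, 729, 2187, 6561, …
Product ⇒ symmetric product L₀, ord ≤ 2.
L = (-9 + 27·x) + 6·Dx + (-1 + 3·x)·Dx^2  (order 2).
h: a_k = -3, -9, -27/2, -81/2, -1053/8, -3159/8, -94527/80, -283581/80, -9528759/896, …
ICs: h(0) = -3, h′(0) = -9.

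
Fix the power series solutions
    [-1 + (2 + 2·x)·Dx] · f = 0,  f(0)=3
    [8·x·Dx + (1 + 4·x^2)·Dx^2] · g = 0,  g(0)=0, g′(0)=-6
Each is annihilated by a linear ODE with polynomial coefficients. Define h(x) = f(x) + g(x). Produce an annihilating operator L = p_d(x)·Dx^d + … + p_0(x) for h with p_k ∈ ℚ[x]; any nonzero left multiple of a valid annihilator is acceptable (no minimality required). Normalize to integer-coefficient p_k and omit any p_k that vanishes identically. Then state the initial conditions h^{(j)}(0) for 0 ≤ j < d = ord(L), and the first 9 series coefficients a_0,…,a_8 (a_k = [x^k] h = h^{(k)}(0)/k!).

f: a_k = 3, 3/2, -3/8, 3/16, -15/128, 21/256, -63/1024, 99/2048, -1287/32768, …
g: a_k = 0, -6, 0, 8, 0, -96/5, 0, 384/7, 0, …
L₀ := lclm(L_f,L_g); ord L₀ ≤ 1+2.
L = (-16 - 40·x + 192·x^2 + 96·x^3)·Dx + (-35 - 64·x + 328·x^2 + 768·x^3 + 336·x^4)·Dx^2 + (-2 + 30·x + 48·x^2 + 144·x^3 + 224·x^4 + 96·x^5)·Dx^3  (order 3).
h: a_k = 3, -9/2, -3/8, 131/16, -15/128, -24471/1280, -63/1024, 787125/14336, -1287/32768, …
ICs: h(0) = 3, h′(0) = -9/2, h′′(0) = -3/4.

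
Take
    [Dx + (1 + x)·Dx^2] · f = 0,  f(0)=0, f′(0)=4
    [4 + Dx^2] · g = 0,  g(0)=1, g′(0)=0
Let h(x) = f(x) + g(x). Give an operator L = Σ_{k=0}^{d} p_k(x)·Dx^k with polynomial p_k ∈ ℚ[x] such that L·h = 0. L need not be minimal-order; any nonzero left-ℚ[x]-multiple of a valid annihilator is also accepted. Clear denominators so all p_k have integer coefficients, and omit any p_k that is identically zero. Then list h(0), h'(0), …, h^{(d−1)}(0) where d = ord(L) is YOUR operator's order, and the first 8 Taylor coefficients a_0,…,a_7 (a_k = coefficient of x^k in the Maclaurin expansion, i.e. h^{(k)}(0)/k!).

f: a_k = 0, 4, -2, 4/3, -1, 4/5, -2/3, 4/7, …
g: a_k = 1, 0, -2, 0, 2/3, 0, -4/45, 0, …
Sum ⇒ L₀ = lclm(L_f,L_g) in ℚ(x)⟨Dx⟩.
L = (20 + 16·x + 8·x^2)·Dx + (12 + 28·x + 24·x^2 + 8·x^3)·Dx^2 + (5 + 4·x + 2·x^2)·Dx^3 + (3 + 7·x + 6·x^2 + 2·x^3)·Dx^4  (order 4).
h: a_k = 1, 4, -4, 4/3, -1/3, 4/5, -34/45, 4/7, …
ICs: h(0) = 1, h′(0) = 4, h′′(0) = -8, h′′′(0) = 8.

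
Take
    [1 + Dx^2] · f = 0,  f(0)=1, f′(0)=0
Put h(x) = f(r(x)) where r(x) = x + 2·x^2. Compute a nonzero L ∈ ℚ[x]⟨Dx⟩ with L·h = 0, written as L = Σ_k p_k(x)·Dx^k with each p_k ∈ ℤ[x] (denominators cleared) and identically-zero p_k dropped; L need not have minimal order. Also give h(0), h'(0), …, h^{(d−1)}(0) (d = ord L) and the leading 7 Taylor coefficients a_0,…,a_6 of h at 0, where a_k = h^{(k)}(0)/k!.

L = (1 + 12·x + 48·x^2 + 64·x^3) - 4·Dx + (1 + 4·x)·Dx^2  (order 2).
h: a_k = 1, 0, -1/2, -2, -47/24, 1/3, 719/720, …
ICs: h(0) = 1, h′(0) = 0.

f: a_k = 1, 0, -1/2, 0, 1/24, 0, -1/720, …
Substitute x→r, Dx→(1/r')Dx; clear ⇒ L₀.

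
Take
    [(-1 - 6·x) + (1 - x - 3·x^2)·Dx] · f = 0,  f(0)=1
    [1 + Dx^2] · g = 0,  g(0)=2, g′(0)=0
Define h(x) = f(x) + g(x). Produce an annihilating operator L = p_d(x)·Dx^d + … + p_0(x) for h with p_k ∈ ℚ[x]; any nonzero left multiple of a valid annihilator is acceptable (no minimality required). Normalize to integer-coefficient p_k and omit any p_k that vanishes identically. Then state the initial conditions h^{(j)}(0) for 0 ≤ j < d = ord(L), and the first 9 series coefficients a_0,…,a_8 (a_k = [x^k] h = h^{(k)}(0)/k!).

f: a_k = 1, 1, 4, 7, 19, 40, 97, 217, 508, …
g: a_k = 2, 0, -1, 0, 1/12, 0, -1/360, 0, 1/20160, …
h₀=f+g: left-lcm gives L₀, ord ≤ 3.
L = (43 + 292·x + 307·x^2 + 624·x^3 + 45·x^4 + 54·x^5) + (-9 - 7·x - 6·x^2 + 91·x^3 + 144·x^4 + 27·x^5 + 27·x^6)·Dx + (43 + 292·x + 307·x^2 + 624·x^3 + 45·x^4 + 54·x^5)·Dx^2 + (-9 - 7·x - 6·x^2 + 91·x^3 + 144·x^4 + 27·x^5 + 27·x^6)·Dx^3  (order 3).
h: a_k = 3, 1, 3, 7, 229/12, 40, 34919/360, 217, 10241281/20160, …
ICs: h(0) = 3, h′(0) = 1, h′′(0) = 6.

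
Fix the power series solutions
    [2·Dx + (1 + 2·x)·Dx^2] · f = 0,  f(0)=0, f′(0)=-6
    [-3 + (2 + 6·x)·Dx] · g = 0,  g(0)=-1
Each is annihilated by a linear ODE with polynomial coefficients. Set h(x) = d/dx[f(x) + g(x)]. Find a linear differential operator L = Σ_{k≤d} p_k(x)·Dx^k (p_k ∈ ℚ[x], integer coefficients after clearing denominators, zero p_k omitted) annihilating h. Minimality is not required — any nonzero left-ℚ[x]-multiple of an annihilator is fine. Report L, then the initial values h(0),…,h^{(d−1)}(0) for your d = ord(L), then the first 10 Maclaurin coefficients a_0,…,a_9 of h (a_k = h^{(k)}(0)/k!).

L = (-6 + 36·x) + (5 + 84·x + 180·x^2)·Dx + (2 + 22·x + 72·x^2 + 72·x^3)·Dx^2  (order 2).
h: a_k = -15/2, 57/4, -465/16, 1941/32, -33081/256, 144231/512, -1291629/2048, 5960397/4096, -227323401/65536, 1120393779/131072, …
ICs: h(0) = -15/2, h′(0) = 57/4.

f: a_k = 0, -6, 6, -8, 12, -96/5, 32, -384/7, 96, -512/3, …
g: a_k = -1, -3/2, 9/8, -27/16, 405/128, -1701/256, 15309/1024, -72171/2048, 2814669/32768, -14073345/65536, …
h₀=f+g: left-lcm gives L₀, ord ≤ 3.
Differentiate: ansatz ord ≤ ord L₀ ⇒ L.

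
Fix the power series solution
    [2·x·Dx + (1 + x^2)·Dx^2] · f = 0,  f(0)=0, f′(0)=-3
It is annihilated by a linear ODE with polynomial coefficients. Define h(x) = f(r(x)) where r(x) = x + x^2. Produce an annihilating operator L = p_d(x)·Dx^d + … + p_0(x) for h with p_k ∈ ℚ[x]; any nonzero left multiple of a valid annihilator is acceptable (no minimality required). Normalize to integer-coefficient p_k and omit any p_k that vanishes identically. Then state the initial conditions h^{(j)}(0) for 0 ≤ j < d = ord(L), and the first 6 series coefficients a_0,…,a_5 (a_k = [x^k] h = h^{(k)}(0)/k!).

L = (-2 + 2·x + 8·x^2 + 12·x^3 + 6·x^4)·Dx + (1 + 2·x + x^2 + 4·x^3 + 5·x^4 + 2·x^5)·Dx^2  (order 2).
h: a_k = 0, -3, -3, 1, 3, 12/5, …
ICs: h(0) = 0, h′(0) = -3.

f: a_k = 0, -3, 0, 1, 0, -3/5, …
Substitute x→r, Dx→(1/r')Dx; clear ⇒ L₀.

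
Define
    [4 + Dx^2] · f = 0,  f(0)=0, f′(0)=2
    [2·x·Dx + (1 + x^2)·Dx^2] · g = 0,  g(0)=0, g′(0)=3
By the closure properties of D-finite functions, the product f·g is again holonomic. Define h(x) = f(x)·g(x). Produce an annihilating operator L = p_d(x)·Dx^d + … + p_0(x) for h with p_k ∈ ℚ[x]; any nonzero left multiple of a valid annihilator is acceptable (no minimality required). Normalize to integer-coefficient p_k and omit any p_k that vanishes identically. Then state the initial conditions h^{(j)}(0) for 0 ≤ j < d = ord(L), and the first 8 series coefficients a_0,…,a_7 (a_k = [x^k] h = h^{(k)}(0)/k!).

f: a_k = 0, 2, 0, -4/3, 0, 4/15, 0, -8/315, …
g: a_k = 0, 3, 0, -1, 0, 3/5, 0, -3/7, …
L₀ := L_f ⊗_s L_g (sym. prod.), ord ≤ 4.
L = (160 + 464·x^2 + 464·x^4 + 256·x^6 + 64·x^8) + (96·x + 224·x^3 + 192·x^5 + 64·x^7)·Dx + (60 + 188·x^2 + 216·x^4 + 128·x^6 + 32·x^8)·Dx^2 + (24·x + 56·x^3 + 48·x^5 + 16·x^7)·Dx^3 + (5 + 18·x^2 + 25·x^4 + 16·x^6 + 4·x^8)·Dx^4  (order 4).
h: a_k = 0, 0, 6, 0, -6, 0, 10/3, 0, …
ICs: h(0) = 0, h′(0) = 0, h′′(0) = 12, h′′′(0) = 0.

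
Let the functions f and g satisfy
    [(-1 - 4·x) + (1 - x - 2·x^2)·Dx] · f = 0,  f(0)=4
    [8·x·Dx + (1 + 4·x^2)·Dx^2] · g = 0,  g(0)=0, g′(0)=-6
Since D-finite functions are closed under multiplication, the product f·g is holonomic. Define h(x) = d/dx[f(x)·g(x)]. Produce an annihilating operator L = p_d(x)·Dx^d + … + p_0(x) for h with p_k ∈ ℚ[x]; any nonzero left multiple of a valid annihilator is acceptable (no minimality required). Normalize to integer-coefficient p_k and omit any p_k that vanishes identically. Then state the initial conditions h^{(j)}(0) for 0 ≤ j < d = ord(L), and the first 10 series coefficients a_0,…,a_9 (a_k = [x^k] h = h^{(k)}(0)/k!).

L = (288·x^2 + 384·x^3 + 1152·x^4) + (5 + 24·x + 36·x^2 + 128·x^3 + 384·x^4 + 768·x^5)·Dx + (-1 - x - 12·x^2 + 12·x^3 - 8·x^4 + 64·x^5 + 96·x^6)·Dx^2  (order 2).
h: a_k = -24, -48, -120, -352, -1224, -12624/5, -24184/5, -85824/7, -1133112/35, -1399088/21, …
ICs: h(0) = -24, h′(0) = -48.

f: a_k = 4, 4, 12, 20, 44, 84, 172, 340, 684, 1364, …
g: a_k = 0, -6, 0, 8, 0, -96/5, 0, 384/7, 0, -512/3, …
Product ⇒ symmetric product L₀, ord ≤ 2.
h₀' ⇒ L via d/dx closure of L₀.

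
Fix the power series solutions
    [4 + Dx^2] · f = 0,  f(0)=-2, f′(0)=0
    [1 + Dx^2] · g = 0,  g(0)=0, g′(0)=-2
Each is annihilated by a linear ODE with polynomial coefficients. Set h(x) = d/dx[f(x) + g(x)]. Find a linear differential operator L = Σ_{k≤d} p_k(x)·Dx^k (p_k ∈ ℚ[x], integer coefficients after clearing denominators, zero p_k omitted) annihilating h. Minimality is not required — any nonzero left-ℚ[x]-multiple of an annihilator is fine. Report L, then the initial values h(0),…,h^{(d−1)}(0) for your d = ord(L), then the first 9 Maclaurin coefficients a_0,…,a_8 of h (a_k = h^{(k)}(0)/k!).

f: a_k = -2, 0, 4, 0, -4/3, 0, 8/45, 0, -4/315, …
g: a_k = 0, -2, 0, 1/3, 0, -1/60, 0, 1/2520, 0, …
f+g: L₀ = lclm(L_f,L_g), ord ≤ 2+2.
h=h₀': d/dx-closure on L₀ ⇒ L.
L = 4 + 5·Dx^2 + Dx^4  (order 4).
h: a_k = -2, 8, 1, -16/3, -1/12, 16/15, 1/360, -32/315, -1/20160, …
ICs: h(0) = -2, h′(0) = 8, h′′(0) = 2, h′′′(0) = -32.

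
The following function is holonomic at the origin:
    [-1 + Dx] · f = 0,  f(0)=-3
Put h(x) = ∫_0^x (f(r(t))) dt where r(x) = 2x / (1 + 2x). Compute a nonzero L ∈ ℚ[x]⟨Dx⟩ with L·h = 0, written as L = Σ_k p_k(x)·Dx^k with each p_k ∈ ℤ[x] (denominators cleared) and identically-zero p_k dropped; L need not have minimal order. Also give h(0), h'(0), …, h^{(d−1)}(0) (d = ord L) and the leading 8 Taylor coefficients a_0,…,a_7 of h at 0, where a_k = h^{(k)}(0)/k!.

f: a_k = -3, -3, -3/2, -1/2, -1/8, -1/40, -1/240, -1/1680, …
Substitute x→r, Dx→(1/r')Dx; clear ⇒ L₀.
h=∫₀ˣh₀: take L = L₀·Dx.
L = -2·Dx + (1 + 4·x + 4·x^2)·Dx^2  (order 2).
h: a_k = 0, -3, -3, 2, -1, -2/5, 38/15, -604/105, …
ICs: h(0) = 0, h′(0) = -3.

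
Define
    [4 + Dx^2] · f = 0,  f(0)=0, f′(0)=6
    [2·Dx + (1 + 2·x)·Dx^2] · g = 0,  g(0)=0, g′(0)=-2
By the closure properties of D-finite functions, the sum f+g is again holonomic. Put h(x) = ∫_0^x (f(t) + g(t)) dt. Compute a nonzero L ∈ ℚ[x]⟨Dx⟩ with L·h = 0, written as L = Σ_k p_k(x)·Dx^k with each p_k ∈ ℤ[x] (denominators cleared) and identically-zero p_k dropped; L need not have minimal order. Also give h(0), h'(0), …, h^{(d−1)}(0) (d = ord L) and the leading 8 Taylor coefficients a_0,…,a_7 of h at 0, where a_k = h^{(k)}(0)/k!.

f: a_k = 0, 6, 0, -4, 0, 4/5, 0, -8/105, …
g: a_k = 0, -2, 2, -8/3, 4, -32/5, 32/3, -128/7, …
L₀ := lclm(L_f,L_g); ord L₀ ≤ 2+2.
∫: right-multiply L₀ by Dx.
L = (56 + 32·x + 32·x^2)·Dx^2 + (12 + 40·x + 48·x^2 + 32·x^3)·Dx^3 + (14 + 8·x + 8·x^2)·Dx^4 + (3 + 10·x + 12·x^2 + 8·x^3)·Dx^5  (order 5).
h: a_k = 0, 0, 2, 2/3, -5/3, 4/5, -14/15, 32/21, …
ICs: h(0) = 0, h′(0) = 0, h′′(0) = 4, h′′′(0) = 4, h′′′′(0) = -40.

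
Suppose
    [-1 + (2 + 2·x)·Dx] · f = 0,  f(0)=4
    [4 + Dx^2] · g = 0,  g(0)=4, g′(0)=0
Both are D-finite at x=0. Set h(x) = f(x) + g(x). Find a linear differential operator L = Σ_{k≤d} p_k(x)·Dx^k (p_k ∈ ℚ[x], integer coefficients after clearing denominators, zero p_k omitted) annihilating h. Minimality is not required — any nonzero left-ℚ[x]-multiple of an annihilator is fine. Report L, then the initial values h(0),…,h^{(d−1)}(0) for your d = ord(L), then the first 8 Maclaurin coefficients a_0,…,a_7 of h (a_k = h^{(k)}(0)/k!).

L = (-76 - 128·x - 64·x^2) + (120 + 376·x + 384·x^2 + 128·x^3)·Dx + (-19 - 32·x - 16·x^2)·Dx^2 + (30 + 94·x + 96·x^2 + 32·x^3)·Dx^3  (order 3).
h: a_k = 8, 2, -17/2, 1/4, 241/96, 7/64, -5041/11520, 33/512, …
ICs: h(0) = 8, h′(0) = 2, h′′(0) = -17.

f: a_k = 4, 2, -1/2, 1/4, -5/32, 7/64, -21/256, 33/512, …
g: a_k = 4, 0, -8, 0, 8/3, 0, -16/45, 0, …
L₀ := lclm(L_f,L_g); ord L₀ ≤ 1+2.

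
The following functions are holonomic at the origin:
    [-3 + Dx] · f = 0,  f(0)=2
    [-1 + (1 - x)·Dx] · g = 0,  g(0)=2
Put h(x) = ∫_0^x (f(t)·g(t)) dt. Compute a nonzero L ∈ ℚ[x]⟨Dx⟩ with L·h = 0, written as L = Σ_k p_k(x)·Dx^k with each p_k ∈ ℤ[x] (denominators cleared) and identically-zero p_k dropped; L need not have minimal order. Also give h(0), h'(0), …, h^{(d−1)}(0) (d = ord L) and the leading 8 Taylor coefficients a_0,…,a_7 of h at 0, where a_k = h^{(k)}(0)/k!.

L = (4 - 3·x)·Dx + (-1 + x)·Dx^2  (order 2).
h: a_k = 0, 4, 8, 34/3, 13, 131/10, 184/15, 1553/140, …
ICs: h(0) = 0, h′(0) = 4.

f: a_k = 2, 6, 9, 9, 27/4, 81/20, 81/40, 243/280, …
g: a_k = 2, 2, 2, 2, 2, 2, 2, 2, …
L₀ := L_f ⊗_s L_g (sym. prod.), ord ≤ 1.
h=∫₀ˣh₀: take L = L₀·Dx.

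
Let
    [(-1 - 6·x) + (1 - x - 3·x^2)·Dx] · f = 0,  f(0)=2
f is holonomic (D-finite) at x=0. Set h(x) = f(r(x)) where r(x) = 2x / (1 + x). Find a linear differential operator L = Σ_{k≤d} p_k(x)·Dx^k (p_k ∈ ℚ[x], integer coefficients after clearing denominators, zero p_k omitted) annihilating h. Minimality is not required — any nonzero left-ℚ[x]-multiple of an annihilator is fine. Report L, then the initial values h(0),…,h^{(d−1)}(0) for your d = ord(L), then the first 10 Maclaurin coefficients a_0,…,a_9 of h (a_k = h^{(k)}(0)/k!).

f: a_k = 2, 2, 8, 14, 38, 80, 194, 434, 1016, 2318, …
h₀=f(r): pull back L_f along r ⇒ L₀.
L = (2 + 26·x) + (-1 - x + 13·x^2 + 13·x^3)·Dx  (order 1).
h: a_k = 2, 4, 28, 52, 364, 676, 4732, 8788, 61516, 114244, …
ICs: h(0) = 2.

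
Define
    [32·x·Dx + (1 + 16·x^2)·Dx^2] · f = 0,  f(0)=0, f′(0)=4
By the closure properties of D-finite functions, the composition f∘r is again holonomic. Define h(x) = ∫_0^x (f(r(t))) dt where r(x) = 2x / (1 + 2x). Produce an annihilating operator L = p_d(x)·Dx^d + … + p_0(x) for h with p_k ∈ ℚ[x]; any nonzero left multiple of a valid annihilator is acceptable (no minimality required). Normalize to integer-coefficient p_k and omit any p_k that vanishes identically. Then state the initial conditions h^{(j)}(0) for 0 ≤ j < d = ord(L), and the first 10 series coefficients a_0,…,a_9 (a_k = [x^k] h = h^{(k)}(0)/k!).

L = (4 + 136·x)·Dx^2 + (1 + 4·x + 68·x^2)·Dx^3  (order 3).
h: a_k = 0, 0, 4, -16/3, -104/3, 192, 6464/15, -156416/21, 46528/7, 824320/3, …
ICs: h(0) = 0, h′(0) = 0, h′′(0) = 8.

f: a_k = 0, 4, 0, -64/3, 0, 1024/5, 0, -16384/7, 0, 262144/9, …
Substitute x→r, Dx→(1/r')Dx; clear ⇒ L₀.
∫: right-multiply L₀ by Dx.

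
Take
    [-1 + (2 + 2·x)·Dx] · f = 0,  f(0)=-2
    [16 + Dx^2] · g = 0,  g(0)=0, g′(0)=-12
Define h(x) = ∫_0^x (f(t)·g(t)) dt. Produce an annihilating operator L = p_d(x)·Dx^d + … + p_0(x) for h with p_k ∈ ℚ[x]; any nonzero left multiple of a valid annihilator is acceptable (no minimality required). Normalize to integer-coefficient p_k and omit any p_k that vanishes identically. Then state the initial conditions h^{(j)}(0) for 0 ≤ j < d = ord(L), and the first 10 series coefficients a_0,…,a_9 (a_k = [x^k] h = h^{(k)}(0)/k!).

L = (67 + 128·x + 64·x^2)·Dx + (-4 - 4·x)·Dx^2 + (4 + 8·x + 4·x^2)·Dx^3  (order 3).
h: a_k = 0, 0, 12, 4, -67/4, -61/10, 4661/480, 3561/1120, -64235/21504, -212773/241920, …
ICs: h(0) = 0, h′(0) = 0, h′′(0) = 24.

f: a_k = -2, -1, 1/4, -1/8, 5/64, -7/128, 21/512, -33/1024, 429/16384, -715/32768, …
g: a_k = 0, -12, 0, 32, 0, -128/5, 0, 1024/105, 0, -2048/945, …
Product ⇒ symmetric product L₀, ord ≤ 2.
h=∫h₀ ⇒ L = L₀·Dx.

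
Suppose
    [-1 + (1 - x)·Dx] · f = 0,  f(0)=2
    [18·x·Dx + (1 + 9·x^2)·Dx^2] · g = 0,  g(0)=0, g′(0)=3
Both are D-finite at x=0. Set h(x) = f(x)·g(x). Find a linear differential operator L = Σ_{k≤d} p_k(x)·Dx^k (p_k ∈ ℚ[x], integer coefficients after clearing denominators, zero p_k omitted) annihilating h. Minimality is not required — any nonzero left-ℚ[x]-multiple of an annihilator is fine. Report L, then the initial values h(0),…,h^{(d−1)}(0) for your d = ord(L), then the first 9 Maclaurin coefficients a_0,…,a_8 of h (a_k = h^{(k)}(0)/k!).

f: a_k = 2, 2, 2, 2, 2, 2, 2, 2, 2, …
g: a_k = 0, 3, 0, -9, 0, 243/5, 0, -2187/7, 0, …
Sym-product of L_f,L_g gives L₀ (≤ ord 2).
L = 18·x + (2 - 18·x + 36·x^2)·Dx + (-1 + x - 9·x^2 + 9·x^3)·Dx^2  (order 2).
h: a_k = 0, 6, 6, -12, -12, 426/5, 426/5, -18888/35, -18888/35, …
ICs: h(0) = 0, h′(0) = 6.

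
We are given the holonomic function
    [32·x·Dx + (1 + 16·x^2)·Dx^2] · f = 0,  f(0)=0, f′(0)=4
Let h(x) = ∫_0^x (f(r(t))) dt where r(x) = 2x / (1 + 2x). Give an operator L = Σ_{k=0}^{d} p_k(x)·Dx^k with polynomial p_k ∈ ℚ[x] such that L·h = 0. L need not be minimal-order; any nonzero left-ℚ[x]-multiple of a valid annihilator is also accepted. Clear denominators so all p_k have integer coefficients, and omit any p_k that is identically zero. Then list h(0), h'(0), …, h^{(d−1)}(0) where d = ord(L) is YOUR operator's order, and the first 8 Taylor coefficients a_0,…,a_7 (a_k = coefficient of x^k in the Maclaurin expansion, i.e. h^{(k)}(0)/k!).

f: a_k = 0, 4, 0, -64/3, 0, 1024/5, 0, -16384/7, …
Change of var in L_f (x↦r) gives L₀.
∫: right-multiply L₀ by Dx.
L = (4 + 136·x)·Dx^2 + (1 + 4·x + 68·x^2)·Dx^3  (order 3).
h: a_k = 0, 0, 4, -16/3, -104/3, 192, 6464/15, -156416/21, …
ICs: h(0) = 0, h′(0) = 0, h′′(0) = 8.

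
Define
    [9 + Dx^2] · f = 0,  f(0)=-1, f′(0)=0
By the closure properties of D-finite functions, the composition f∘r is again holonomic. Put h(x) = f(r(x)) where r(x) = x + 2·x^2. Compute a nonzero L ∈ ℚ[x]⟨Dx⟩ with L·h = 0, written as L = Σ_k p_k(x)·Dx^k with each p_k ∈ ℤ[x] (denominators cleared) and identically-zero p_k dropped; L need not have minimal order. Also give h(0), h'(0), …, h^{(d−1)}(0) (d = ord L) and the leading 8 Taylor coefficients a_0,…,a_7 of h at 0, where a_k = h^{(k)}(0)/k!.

f: a_k = -1, 0, 9/2, 0, -27/8, 0, 81/80, 0, …
Change of var in L_f (x↦r) gives L₀.
L = (9 + 108·x + 432·x^2 + 576·x^3) - 4·Dx + (1 + 4·x)·Dx^2  (order 2).
h: a_k = -1, 0, 9/2, 18, 117/8, -27, -6399/80, -1917/20, …
ICs: h(0) = -1, h′(0) = 0.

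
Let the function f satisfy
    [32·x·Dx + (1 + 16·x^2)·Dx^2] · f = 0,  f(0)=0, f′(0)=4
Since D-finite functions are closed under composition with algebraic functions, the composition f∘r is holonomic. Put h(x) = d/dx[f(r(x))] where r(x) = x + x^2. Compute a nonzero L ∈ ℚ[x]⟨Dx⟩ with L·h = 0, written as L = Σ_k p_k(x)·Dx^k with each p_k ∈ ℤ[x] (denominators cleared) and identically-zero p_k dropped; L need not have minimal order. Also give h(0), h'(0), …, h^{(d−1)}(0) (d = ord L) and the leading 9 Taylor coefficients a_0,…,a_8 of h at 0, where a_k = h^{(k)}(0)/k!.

L = (-2 + 32·x + 128·x^2 + 192·x^3 + 96·x^4) + (1 + 2·x + 16·x^2 + 64·x^3 + 80·x^4 + 32·x^5)·Dx  (order 1).
h: a_k = 4, 8, -64, -256, 704, 6016, -2048, -114688, -171008, …
ICs: h(0) = 4.

f: a_k = 0, 4, 0, -64/3, 0, 1024/5, 0, -16384/7, 0, …
f∘r: x↦r, Dx↦Dx/r' in L_f ⇒ L₀.
h=h₀': d/dx-closure on L₀ ⇒ L.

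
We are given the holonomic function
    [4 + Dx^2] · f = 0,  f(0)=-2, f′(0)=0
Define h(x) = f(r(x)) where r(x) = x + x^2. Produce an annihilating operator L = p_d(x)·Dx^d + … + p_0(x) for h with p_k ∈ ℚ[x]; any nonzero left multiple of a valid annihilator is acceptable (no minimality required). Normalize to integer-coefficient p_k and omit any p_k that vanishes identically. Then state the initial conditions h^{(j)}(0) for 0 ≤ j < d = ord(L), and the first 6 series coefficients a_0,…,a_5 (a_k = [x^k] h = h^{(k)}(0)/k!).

L = (4 + 24·x + 48·x^2 + 32·x^3) - 2·Dx + (1 + 2·x)·Dx^2  (order 2).
h: a_k = -2, 0, 4, 8, 8/3, -16/3, …
ICs: h(0) = -2, h′(0) = 0.

f: a_k = -2, 0, 4, 0, -4/3, 0, …
f∘r: x↦r, Dx↦Dx/r' in L_f ⇒ L₀.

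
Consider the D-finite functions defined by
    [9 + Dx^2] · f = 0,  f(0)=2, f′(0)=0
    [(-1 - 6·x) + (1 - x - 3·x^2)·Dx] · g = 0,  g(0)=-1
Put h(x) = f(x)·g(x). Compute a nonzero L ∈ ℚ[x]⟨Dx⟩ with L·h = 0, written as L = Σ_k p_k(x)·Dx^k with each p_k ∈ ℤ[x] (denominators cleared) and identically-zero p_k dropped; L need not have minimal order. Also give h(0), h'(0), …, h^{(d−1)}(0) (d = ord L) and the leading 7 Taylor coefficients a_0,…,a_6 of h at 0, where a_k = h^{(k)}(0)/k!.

L = (-3 + 9·x + 27·x^2) + (2 + 12·x)·Dx + (-1 + x + 3·x^2)·Dx^2  (order 2).
h: a_k = -2, -2, 1, -5, -35/4, -95/4, -1919/40, …
ICs: h(0) = -2, h′(0) = -2.

f: a_k = 2, 0, -9, 0, 27/4, 0, -81/40, …
g: a_k = -1, -1, -4, -7, -19, -40, -97, …
f·g: L₀ = L_f ⊗_s L_g, ord ≤ 2·1.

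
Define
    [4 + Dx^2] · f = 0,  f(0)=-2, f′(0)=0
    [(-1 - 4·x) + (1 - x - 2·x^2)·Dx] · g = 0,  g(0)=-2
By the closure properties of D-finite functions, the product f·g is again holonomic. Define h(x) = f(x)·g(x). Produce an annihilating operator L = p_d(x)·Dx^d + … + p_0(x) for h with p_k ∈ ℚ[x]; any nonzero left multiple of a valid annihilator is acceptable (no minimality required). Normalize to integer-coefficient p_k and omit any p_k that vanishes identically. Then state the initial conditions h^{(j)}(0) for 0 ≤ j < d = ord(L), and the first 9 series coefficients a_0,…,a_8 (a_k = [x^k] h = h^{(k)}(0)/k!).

L = (4·x + 8·x^2) + (2 + 8·x)·Dx + (-1 + x + 2·x^2)·Dx^2  (order 2).
h: a_k = 4, 4, 4, 12, 68/3, 140/3, 4124/45, 8324/45, 116012/315, …
ICs: h(0) = 4, h′(0) = 4.

f: a_k = -2, 0, 4, 0, -4/3, 0, 8/45, 0, -4/315, …
g: a_k = -2, -2, -6, -10, -22, -42, -86, -170, -342, …
h₀=f·g: eliminate ⇒ L₀, order ≤ 2·1.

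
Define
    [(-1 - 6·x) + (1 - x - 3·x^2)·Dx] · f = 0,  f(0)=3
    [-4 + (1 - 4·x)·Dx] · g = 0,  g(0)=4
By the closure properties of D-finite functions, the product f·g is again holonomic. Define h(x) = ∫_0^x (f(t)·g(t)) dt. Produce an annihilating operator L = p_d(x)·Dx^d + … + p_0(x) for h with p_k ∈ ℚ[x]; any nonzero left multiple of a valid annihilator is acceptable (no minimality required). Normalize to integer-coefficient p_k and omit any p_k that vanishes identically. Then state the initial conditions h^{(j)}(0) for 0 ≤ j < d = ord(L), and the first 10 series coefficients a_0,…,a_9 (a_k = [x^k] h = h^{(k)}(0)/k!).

L = (-5 + 2·x + 36·x^2)·Dx + (1 - 5·x + x^2 + 12·x^3)·Dx^2  (order 2).
h: a_k = 0, 12, 30, 96, 309, 5172/5, 3528, 85836/7, 86487/2, 154432, …
ICs: h(0) = 0, h′(0) = 12.

f: a_k = 3, 3, 12, 21, 57, 120, 291, 651, 1524, 3477, …
g: a_k = 4, 16, 64, 256, 1024, 4096, 16384, 65536, 262144, 1048576, …
h₀=f·g: eliminate ⇒ L₀, order ≤ 1·1.
∫: right-multiply L₀ by Dx.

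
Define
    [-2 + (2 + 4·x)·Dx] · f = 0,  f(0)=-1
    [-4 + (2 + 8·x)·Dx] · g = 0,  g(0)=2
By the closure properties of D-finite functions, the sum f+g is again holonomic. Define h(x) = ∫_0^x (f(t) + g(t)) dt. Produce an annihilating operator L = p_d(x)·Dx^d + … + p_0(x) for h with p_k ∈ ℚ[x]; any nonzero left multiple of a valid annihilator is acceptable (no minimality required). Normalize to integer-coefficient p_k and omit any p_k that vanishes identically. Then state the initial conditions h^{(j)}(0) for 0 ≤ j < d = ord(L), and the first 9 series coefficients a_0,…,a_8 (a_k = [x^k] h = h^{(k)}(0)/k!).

L = -2·Dx + (3 + 8·x)·Dx^2 + (1 + 6·x + 8·x^2)·Dx^3  (order 3).
h: a_k = 0, 1, 3/2, -7/6, 15/8, -31/8, 147/16, -381/16, 8415/128, …
ICs: h(0) = 0, h′(0) = 1, h′′(0) = 3.

f: a_k = -1, -1, 1/2, -1/2, 5/8, -7/8, 21/16, -33/16, 429/128, …
g: a_k = 2, 4, -4, 8, -20, 56, -168, 528, -1716, …
h₀=f+g: left-lcm gives L₀, ord ≤ 2.
Integrate: L := L₀·Dx.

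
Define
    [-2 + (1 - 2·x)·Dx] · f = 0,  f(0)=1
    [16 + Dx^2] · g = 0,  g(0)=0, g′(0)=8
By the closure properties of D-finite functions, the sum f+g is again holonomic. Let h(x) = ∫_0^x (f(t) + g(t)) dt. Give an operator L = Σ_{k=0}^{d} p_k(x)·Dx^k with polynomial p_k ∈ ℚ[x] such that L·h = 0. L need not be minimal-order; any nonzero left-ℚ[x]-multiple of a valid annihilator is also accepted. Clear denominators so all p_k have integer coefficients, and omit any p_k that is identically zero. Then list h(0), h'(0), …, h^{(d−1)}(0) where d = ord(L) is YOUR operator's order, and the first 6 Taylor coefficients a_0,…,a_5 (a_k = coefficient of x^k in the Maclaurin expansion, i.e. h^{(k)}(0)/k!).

L = (160 - 256·x + 256·x^2)·Dx + (-48 + 224·x - 384·x^2 + 256·x^3)·Dx^2 + (10 - 16·x + 16·x^2)·Dx^3 + (-3 + 14·x - 24·x^2 + 16·x^3)·Dx^4  (order 4).
h: a_k = 0, 1, 5, 4/3, -10/3, 16/5, …
ICs: h(0) = 0, h′(0) = 1, h′′(0) = 10, h′′′(0) = 8.

f: a_k = 1, 2, 4, 8, 16, 32, …
g: a_k = 0, 8, 0, -64/3, 0, 256/15, …
L₀ := lclm(L_f,L_g); ord L₀ ≤ 1+2.
∫: right-multiply L₀ by Dx.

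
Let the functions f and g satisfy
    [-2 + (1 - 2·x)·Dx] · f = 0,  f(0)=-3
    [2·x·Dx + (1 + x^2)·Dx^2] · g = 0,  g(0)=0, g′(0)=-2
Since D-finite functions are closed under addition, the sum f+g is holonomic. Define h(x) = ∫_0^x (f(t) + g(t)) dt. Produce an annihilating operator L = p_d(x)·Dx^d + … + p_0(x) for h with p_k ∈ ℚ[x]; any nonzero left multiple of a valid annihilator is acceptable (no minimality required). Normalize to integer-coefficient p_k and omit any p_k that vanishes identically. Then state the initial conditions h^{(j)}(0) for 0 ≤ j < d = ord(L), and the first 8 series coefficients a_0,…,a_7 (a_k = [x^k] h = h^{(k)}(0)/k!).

L = (-4 + 32·x + 12·x^2)·Dx^2 + (13 - 4·x + 25·x^2 + 12·x^3)·Dx^3 + (-2 + 3·x + 3·x^3 + 2·x^4)·Dx^4  (order 4).
h: a_k = 0, -3, -4, -4, -35/6, -48/5, -241/15, -192/7, …
ICs: h(0) = 0, h′(0) = -3, h′′(0) = -8, h′′′(0) = -24.

f: a_k = -3, -6, -12, -24, -48, -96, -192, -384, …
g: a_k = 0, -2, 0, 2/3, 0, -2/5, 0, 2/7, …
Weyl lclm of L_f,L_g ⇒ L₀ (ord ≤ 3).
Integrate: L := L₀·Dx.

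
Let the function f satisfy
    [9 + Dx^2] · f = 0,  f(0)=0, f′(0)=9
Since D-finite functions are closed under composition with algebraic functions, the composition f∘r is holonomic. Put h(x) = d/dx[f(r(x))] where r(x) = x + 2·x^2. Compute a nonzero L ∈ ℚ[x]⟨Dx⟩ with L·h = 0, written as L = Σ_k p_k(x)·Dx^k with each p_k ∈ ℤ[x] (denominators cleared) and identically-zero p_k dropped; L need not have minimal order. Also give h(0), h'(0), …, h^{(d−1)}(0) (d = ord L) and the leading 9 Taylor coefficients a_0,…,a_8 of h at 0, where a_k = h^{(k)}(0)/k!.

L = (57 + 144·x + 864·x^2 + 2304·x^3 + 2304·x^4) + (-12 - 48·x)·Dx + (1 + 8·x + 16·x^2)·Dx^2  (order 2).
h: a_k = 9, 36, -81/2, -324, -6237/8, -567/2, 135351/80, 18711/5, 15193089/4480, …
ICs: h(0) = 9, h′(0) = 36.

f: a_k = 0, 9, 0, -27/2, 0, 243/40, 0, -729/560, 0, …
Substitute x→r, Dx→(1/r')Dx; clear ⇒ L₀.
h=h₀': d/dx-closure on L₀ ⇒ L.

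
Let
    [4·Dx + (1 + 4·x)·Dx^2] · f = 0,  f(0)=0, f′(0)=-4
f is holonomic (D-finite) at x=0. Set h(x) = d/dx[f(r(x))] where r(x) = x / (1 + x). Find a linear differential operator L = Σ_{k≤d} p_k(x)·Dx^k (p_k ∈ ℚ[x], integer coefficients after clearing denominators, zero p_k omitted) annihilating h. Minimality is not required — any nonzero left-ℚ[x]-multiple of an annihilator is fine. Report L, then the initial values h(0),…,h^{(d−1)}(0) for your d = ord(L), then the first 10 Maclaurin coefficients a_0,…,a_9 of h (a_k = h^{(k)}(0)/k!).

f: a_k = 0, -4, 8, -64/3, 64, -1024/5, 2048/3, -16384/7, 8192, -262144/9, …
L₀ from L_f via x↦r, Dx↦r'^{-1}Dx.
Derive L from L₀ (diff closure).
L = (6 + 10·x) + (1 + 6·x + 5·x^2)·Dx  (order 1).
h: a_k = -4, 24, -124, 624, -3124, 15624, -78124, 390624, -1953124, 9765624, …
ICs: h(0) = -4.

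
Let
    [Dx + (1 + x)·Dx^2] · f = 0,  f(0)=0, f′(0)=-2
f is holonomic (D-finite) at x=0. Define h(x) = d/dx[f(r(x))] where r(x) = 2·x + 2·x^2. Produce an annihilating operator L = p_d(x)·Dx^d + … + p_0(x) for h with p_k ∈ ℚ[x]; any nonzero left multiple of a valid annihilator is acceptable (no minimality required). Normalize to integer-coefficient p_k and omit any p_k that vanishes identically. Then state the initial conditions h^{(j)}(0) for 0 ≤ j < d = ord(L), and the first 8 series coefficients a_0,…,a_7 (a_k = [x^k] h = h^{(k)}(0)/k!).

L = (4·x + 4·x^2) + (1 + 4·x + 6·x^2 + 4·x^3)·Dx  (order 1).
h: a_k = -4, 0, 8, -16, 16, 0, -32, 64, …
ICs: h(0) = -4.

f: a_k = 0, -2, 1, -2/3, 1/2, -2/5, 1/3, -2/7, …
Substitute x→r, Dx→(1/r')Dx; clear ⇒ L₀.
Differentiate: ansatz ord ≤ ord L₀ ⇒ L.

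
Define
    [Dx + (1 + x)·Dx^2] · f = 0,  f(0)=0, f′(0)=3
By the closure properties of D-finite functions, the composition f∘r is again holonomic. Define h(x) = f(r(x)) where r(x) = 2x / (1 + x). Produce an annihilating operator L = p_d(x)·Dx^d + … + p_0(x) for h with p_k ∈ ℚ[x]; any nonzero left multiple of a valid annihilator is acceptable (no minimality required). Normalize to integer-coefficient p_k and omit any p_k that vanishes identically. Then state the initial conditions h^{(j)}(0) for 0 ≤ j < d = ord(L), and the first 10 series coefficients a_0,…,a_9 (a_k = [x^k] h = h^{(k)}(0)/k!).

f: a_k = 0, 3, -3/2, 1, -3/4, 3/5, -1/2, 3/7, -3/8, 1/3, …
L₀ from L_f via x↦r, Dx↦r'^{-1}Dx.
L = (4 + 6·x)·Dx + (1 + 4·x + 3·x^2)·Dx^2  (order 2).
h: a_k = 0, 6, -12, 26, -60, 726/5, -364, 6558/7, -2460, 19682/3, …
ICs: h(0) = 0, h′(0) = 6.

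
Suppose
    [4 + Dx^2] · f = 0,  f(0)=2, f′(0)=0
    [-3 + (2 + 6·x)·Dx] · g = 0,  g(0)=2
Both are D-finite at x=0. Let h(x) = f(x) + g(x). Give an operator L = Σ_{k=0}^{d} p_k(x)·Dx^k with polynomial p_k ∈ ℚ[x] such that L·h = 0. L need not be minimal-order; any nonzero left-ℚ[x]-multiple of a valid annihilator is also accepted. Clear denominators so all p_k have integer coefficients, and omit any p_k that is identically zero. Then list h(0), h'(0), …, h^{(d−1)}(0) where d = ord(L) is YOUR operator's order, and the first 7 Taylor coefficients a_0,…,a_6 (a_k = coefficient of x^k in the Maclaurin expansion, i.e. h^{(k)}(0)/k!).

f: a_k = 2, 0, -4, 0, 4/3, 0, -8/45, …
g: a_k = 2, 3, -9/4, 27/8, -405/64, 1701/128, -15309/512, …
Weyl lclm of L_f,L_g ⇒ L₀ (ord ≤ 3).
L = (-516 - 1152·x - 1728·x^2) + (56 + 936·x + 3456·x^2 + 3456·x^3)·Dx + (-129 - 288·x - 432·x^2)·Dx^2 + (14 + 234·x + 864·x^2 + 864·x^3)·Dx^3  (order 3).
h: a_k = 4, 3, -25/4, 27/8, -959/192, 1701/128, -693001/23040, …
ICs: h(0) = 4, h′(0) = 3, h′′(0) = -25/2.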